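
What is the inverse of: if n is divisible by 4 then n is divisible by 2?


The inverse of (P → Q) is (¬P → ¬Q). It is equivalent to the converse, not to the original.
Here P = 'n is divisible by 4' and Q = 'n is divisible by 2'.

If not (n is divisible by 4), then not (n is divisible by 2).


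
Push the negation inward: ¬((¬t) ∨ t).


De Morgan: the negation of a disjunction is the conjunction of the negations.
Distribute ¬ across ∨, flipping it to ∧, and negate each literal.

t ∧ (¬t)


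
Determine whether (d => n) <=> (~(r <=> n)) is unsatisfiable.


Truth table over {d, n, r}:
d | n | r | φ
-------------
False | False | False | False
True | False | False | True
False | True | False | True
True | True | False | True
False | False | True | True
True | False | True | False
False | True | True | False
True | True | True | False
Satisfying assignment at row 2: d=True, n=False, r=False gives True.

No, it is not a contradiction.


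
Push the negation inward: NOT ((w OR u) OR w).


De Morgan: the negation of a disjunction is the conjunction of the negations.
Distribute NOT across OR, flipping it to AND, and negate each literal.

((NOT w) AND (NOT u)) AND (NOT w)


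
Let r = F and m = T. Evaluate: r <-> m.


Biconditional is true when both operands have the same truth value.
Substitute: r=F, m=T.
F <-> T evaluates to F.

F


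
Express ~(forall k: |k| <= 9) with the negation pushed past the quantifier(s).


¬(forall x: φ) = exists x: ¬φ, and ¬(exists x: φ) = forall x: ¬φ.
Apply to the universal statement.

exists k: ~(|k| <= 9)


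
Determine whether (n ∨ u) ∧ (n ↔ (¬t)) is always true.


Build the truth table over {n, t, u}:
n | t | u | φ
-------------
F | F | F | F
T | F | F | T
F | T | F | F
T | T | F | F
F | F | T | F
T | F | T | T
F | T | T | T
T | T | T | F
Counterexample at row 1: with n=F, t=F, u=F, the formula is F.

No, it is not a tautology.


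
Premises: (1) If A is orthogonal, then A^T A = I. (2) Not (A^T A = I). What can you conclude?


Modus tollens: from (P → Q) and ¬Q, infer ¬P.
Q = 'A^T A = I' is denied; since P → Q, P must also fail.

Not (A is orthogonal).


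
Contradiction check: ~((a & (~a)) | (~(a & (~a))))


Truth table over {a}:
a | φ
-----
False | False
True | False
Every row is false.

Yes, it is a contradiction.


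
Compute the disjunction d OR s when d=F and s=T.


Disjunction is false only when both operands are false.
Substitute: d=F, s=T.
F OR T evaluates to T.

T


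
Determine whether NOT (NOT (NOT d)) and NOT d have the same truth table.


Compare truth tables:
d | φ | ψ
---------
F | T | T
T | F | F
The columns φ and ψ agree on every row.

Yes, they are logically equivalent.


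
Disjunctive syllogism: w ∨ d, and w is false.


Disjunctive syllogism: from (P ∨ Q) and ¬P, infer Q.
One disjunct, 'w', is ruled out; the other must hold.

d


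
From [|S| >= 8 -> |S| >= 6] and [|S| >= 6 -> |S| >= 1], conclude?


Hypothetical syllogism: from (P → Q) and (Q → R), infer (P → R).
Chain the two implications through the shared middle term '|S| >= 6'.

|S| >= 8 -> |S| >= 1


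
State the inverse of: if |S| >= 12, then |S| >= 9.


The inverse of (P → Q) is (¬P → ¬Q). It is equivalent to the converse, not to the original.
Here P = '|S| >= 12' and Q = '|S| >= 9'.

If not (|S| >= 12), then not (|S| >= 9).


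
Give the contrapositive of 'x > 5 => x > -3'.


The contrapositive of (P → Q) is (¬Q → ¬P); it is logically equivalent to the original.
Here P = 'x > 5' and Q = 'x > -3'.

If not (x > -3), then not (x > 5).


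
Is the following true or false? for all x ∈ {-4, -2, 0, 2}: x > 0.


Evaluate the predicate on each element: -4:F, -2:F, 0:F, 2:T.
Counterexample x = -4 fails the predicate.

F


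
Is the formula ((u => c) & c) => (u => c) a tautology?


Build the truth table over {c, u}:
c | u | φ
---------
False | False | True
True | False | True
False | True | True
True | True | True
Every row evaluates to true.

Yes, it is a tautology.


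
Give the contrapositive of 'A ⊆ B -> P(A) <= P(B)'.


The contrapositive of (P → Q) is (¬Q → ¬P); it is logically equivalent to the original.
Here P = 'A ⊆ B' and Q = 'P(A) <= P(B)'.

If not (P(A) <= P(B)), then not (A ⊆ B).


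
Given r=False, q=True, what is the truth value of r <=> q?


Biconditional is true when both operands have the same truth value.
Substitute: r=False, q=True.
False <=> True evaluates to False.

False


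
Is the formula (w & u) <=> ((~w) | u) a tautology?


Build the truth table over {u, w}:
u | w | φ
---------
False | False | False
True | False | False
False | True | True
True | True | True
Counterexample at row 1: with u=False, w=False, the formula is False.

No, it is not a tautology.


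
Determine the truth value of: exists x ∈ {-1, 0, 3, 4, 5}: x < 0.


Evaluate the predicate on each element: -1:True, 0:False, 3:False, 4:False, 5:False.
Witness x = -1 satisfies the predicate.

True


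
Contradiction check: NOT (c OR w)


Truth table over {c, w}:
c | w | φ
---------
F | F | T
T | F | F
F | T | F
T | T | F
Satisfying assignment at row 1: c=F, w=F gives T.

No, it is not a contradiction.


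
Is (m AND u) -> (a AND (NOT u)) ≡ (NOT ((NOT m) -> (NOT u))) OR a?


Compare truth tables:
a | m | u | φ | ψ
-----------------
F | F | F | T | F
T | F | F | T | T
F | T | F | T | F
T | T | F | T | T
F | F | T | T | T
T | F | T | T | T
F | T | T | F | F
T | T | T | F | T
They differ at row 1 (a=F, m=F, u=F): φ=T but ψ=F.

No, they are not logically equivalent.


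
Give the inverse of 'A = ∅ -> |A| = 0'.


The inverse of (P → Q) is (¬P → ¬Q). It is equivalent to the converse, not to the original.
Here P = 'A = ∅' and Q = '|A| = 0'.

If not (A = ∅), then not (|A| = 0).


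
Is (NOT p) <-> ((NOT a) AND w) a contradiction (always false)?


Truth table over {a, p, w}:
a | p | w | φ
-------------
F | F | F | F
T | F | F | F
F | T | F | T
T | T | F | T
F | F | T | T
T | F | T | F
F | T | T | F
T | T | T | T
Satisfying assignment at row 3: a=F, p=T, w=F gives T.

No, it is not a contradiction.


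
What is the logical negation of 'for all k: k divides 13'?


¬(for all x: φ) = there exists x: ¬φ, and ¬(there exists x: φ) = for all x: ¬φ.
Apply to the universal statement.

there exists k: NOT(k divides 13)


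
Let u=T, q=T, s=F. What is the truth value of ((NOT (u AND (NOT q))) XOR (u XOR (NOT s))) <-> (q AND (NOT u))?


Substitute u=T, q=T, s=F:
NOT q = F
u AND (NOT q) = T AND F = F
NOT (u AND (NOT q)) = T
NOT s = T
u XOR (NOT s) = T XOR T = F
(NOT (u AND (NOT q))) XOR (u XOR (NOT s)) = T XOR F = T
NOT u = F
q AND (NOT u) = T AND F = F
((NOT (u AND (NOT q))) XOR (u XOR (NOT s))) <-> (q AND (NOT u)) = T <-> F = F

F


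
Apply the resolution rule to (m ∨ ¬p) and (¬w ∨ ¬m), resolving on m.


The clauses contain complementary literals m and ¬m.
Resolution eliminates this pair and disjoins the remaining literals (merging duplicates).

(¬p ∨ ¬w)


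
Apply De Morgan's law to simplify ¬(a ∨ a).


De Morgan: the negation of a disjunction is the conjunction of the negations.
Distribute ¬ across ∨, flipping it to ∧, and negate each literal.

(¬a) ∧ (¬a)


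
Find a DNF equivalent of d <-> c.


Step 1: d ↔ c is true exactly when both agree: (d ∧ c) ∨ (¬d ∧ ¬c).

(d AND c) OR ((NOT d) AND (NOT c))


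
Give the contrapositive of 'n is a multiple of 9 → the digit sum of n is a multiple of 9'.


The contrapositive of (P → Q) is (¬Q → ¬P); it is logically equivalent to the original.
Here P = 'n is a multiple of 9' and Q = 'the digit sum of n is a multiple of 9'.

If not (the digit sum of n is a multiple of 9), then not (n is a multiple of 9).


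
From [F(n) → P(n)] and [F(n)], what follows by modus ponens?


Modus ponens: from (P → Q) and P, infer Q.
P = 'F(n)' is asserted, and P → Q holds, so Q follows.

P(n).


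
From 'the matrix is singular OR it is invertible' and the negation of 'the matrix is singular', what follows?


Disjunctive syllogism: from (P ∨ Q) and ¬P, infer Q.
One disjunct, 'the matrix is singular', is ruled out; the other must hold.

it is invertible


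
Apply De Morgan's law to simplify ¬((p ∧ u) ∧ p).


De Morgan: the negation of a conjunction is the disjunction of the negations.
Distribute ¬ across ∧, flipping it to ∨, and negate each literal.

((¬p) ∨ (¬u)) ∨ (¬p)


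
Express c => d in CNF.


Step 1: Rewrite c → d as ¬c ∨ d.

(~c) | d


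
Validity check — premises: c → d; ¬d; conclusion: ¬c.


This matches the form of modus tollens: the conclusion follows in every model of the premises.

Valid.


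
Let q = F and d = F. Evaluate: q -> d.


Implication is false only when antecedent is true and consequent is false.
Substitute: q=F, d=F.
F -> F evaluates to T.

T


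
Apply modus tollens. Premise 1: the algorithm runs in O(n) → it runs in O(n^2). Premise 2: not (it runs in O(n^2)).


Modus tollens: from (P → Q) and ¬Q, infer ¬P.
Q = 'it runs in O(n^2)' is denied; since P → Q, P must also fail.

Not (the algorithm runs in O(n)).


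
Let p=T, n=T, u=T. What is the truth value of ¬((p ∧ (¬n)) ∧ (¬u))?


Substitute p=T, n=T, u=T:
¬n = F
p ∧ (¬n) = T ∧ F = F
¬u = F
(p ∧ (¬n)) ∧ (¬u) = F ∧ F = F
¬((p ∧ (¬n)) ∧ (¬u)) = T

T


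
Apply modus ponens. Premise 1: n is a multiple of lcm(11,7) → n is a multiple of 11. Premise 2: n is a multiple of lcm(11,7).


Modus ponens: from (P → Q) and P, infer Q.
P = 'n is a multiple of lcm(11,7)' is asserted, and P → Q holds, so Q follows.

n is a multiple of 11.


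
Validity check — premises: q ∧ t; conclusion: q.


This matches the form of conjunction elimination: the conclusion follows in every model of the premises.

Valid.


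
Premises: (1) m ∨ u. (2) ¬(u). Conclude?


Disjunctive syllogism: from (P ∨ Q) and ¬P, infer Q.
One disjunct, 'u', is ruled out; the other must hold.

m


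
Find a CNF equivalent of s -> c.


Step 1: Rewrite s → c as ¬s ∨ c.

(NOT s) OR c


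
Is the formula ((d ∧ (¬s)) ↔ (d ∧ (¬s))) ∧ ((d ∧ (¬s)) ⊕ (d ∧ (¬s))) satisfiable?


Check all 4 assignments over {d, s}:
d | s | φ
---------
F | F | F
T | F | F
F | T | F
T | T | F
No assignment makes the formula true.

Unsatisfiable.


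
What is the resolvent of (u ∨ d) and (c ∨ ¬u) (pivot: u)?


The clauses contain complementary literals u and ¬u.
Resolution eliminates this pair and disjoins the remaining literals (merging duplicates).

(d ∨ c)


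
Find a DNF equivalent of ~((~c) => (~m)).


Step 1: Rewrite implication then negate: ¬(¬(¬c) ∨ (¬m)) = (¬c) ∧ ¬(¬m).
Step 2: Eliminate any double negations (¬¬X = X).

(~c) & m


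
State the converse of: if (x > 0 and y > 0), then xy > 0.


The converse of (P → Q) is (Q → P). It is not in general equivalent to the original.
Here P = '(x > 0 and y > 0)' and Q = 'xy > 0'.

If xy > 0, then (x > 0 and y > 0).


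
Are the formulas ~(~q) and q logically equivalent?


Compare truth tables:
q | φ | ψ
---------
False | False | False
True | True | True
The columns φ and ψ agree on every row.

Yes, they are logically equivalent.


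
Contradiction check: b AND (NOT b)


Truth table over {b}:
b | φ
-----
F | F
T | F
Every row is false.

Yes, it is a contradiction.


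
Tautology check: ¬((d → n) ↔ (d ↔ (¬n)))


Build the truth table over {d, n}:
d | n | φ
---------
F | F | T
T | F | T
F | T | F
T | T | T
Counterexample at row 3: with d=F, n=T, the formula is F.

No, it is not a tautology.


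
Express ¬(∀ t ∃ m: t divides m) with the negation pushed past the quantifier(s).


Negation flips each quantifier (∀↔∃) and negates the inner predicate.
¬(∀ t ∃ m: φ) = ∃ t ∀ m: ¬φ.

∃ t ∀ m: ¬(t divides m)


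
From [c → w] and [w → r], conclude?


Hypothetical syllogism: from (P → Q) and (Q → R), infer (P → R).
Chain the two implications through the shared middle term 'w'.

c → r


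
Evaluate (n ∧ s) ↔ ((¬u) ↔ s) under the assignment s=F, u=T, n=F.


Substitute s=F, u=T, n=F:
n ∧ s = F ∧ F = F
¬u = F
(¬u) ↔ s = F ↔ F = T
(n ∧ s) ↔ ((¬u) ↔ s) = F ↔ T = F

F


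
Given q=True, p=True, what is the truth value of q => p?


Implication is false only when antecedent is true and consequent is false.
Substitute: q=True, p=True.
True => True evaluates to True.

True


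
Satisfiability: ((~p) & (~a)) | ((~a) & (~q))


Search for a satisfying assignment over {a, p, q}.
Try a=False, p=False, q=False: the formula evaluates to True.
A satisfying assignment exists.

Satisfiable.


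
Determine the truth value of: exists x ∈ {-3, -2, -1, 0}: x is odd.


Evaluate the predicate on each element: -3:True, -2:False, -1:True, 0:False.
Witness x = -3 satisfies the predicate.

True


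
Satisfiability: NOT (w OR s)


Search for a satisfying assignment over {s, w}.
Try s=F, w=F: the formula evaluates to T.
A satisfying assignment exists.

Satisfiable.


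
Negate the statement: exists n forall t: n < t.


Negation flips each quantifier (∀↔∃) and negates the inner predicate.
¬(exists n forall t: φ) = forall n exists t: ¬φ.

forall n exists t: ~(n < t)


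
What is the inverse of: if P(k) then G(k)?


The inverse of (P → Q) is (¬P → ¬Q). It is equivalent to the converse, not to the original.
Here P = 'P(k)' and Q = 'G(k)'.

If not (P(k)), then not (G(k)).


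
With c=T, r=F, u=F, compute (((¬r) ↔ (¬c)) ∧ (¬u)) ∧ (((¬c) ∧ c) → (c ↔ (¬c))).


Substitute c=T, r=F, u=F:
… (earlier sub-steps elided)
¬c = F
(¬r) ↔ (¬c) = T ↔ F = F
¬u = T
((¬r) ↔ (¬c)) ∧ (¬u) = F ∧ T = F
¬c = F
(¬c) ∧ c = F ∧ T = F
¬c = F
c ↔ (¬c) = T ↔ F = F
((¬c) ∧ c) → (c ↔ (¬c)) = F → F = T
(((¬r) ↔ (¬c)) ∧ (¬u)) ∧ (((¬c) ∧ c) → (c ↔ (¬c))) = F ∧ T = F

F


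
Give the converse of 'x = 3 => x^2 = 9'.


The converse of (P → Q) is (Q → P). It is not in general equivalent to the original.
Here P = 'x = 3' and Q = 'x^2 = 9'.

If x^2 = 9, then x = 3.


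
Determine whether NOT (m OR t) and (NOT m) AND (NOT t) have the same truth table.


Compare truth tables:
m | t | φ | ψ
-------------
F | F | T | T
T | F | F | F
F | T | F | F
T | T | F | F
The columns φ and ψ agree on every row.

Yes, they are logically equivalent.


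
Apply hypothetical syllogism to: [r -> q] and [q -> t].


Hypothetical syllogism: from (P → Q) and (Q → R), infer (P → R).
Chain the two implications through the shared middle term 'q'.

r -> t


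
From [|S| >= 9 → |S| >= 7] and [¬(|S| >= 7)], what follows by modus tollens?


Modus tollens: from (P → Q) and ¬Q, infer ¬P.
Q = '|S| >= 7' is denied; since P → Q, P must also fail.

Not (|S| >= 9).


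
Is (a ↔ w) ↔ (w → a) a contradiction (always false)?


Truth table over {a, w}:
a | w | φ
---------
F | F | T
T | F | F
F | T | T
T | T | T
Satisfying assignment at row 1: a=F, w=F gives T.

No, it is not a contradiction.


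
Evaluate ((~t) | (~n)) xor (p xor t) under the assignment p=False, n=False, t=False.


Substitute p=False, n=False, t=False:
~t = True
~n = True
(~t) | (~n) = True | True = True
p xor t = False xor False = False
((~t) | (~n)) xor (p xor t) = True xor False = True

True


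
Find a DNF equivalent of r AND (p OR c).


Step 1: Distribute ∧ over ∨: r ∧ (p ∨ c) = (r ∧ p) ∨ (r ∧ c).

(r AND p) OR (r AND c)


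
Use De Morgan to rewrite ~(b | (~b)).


De Morgan: the negation of a disjunction is the conjunction of the negations.
Distribute ~ across |, flipping it to &, and negate each literal.

(~b) & b


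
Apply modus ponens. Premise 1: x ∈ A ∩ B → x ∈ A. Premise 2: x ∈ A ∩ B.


Modus ponens: from (P → Q) and P, infer Q.
P = 'x ∈ A ∩ B' is asserted, and P → Q holds, so Q follows.

x ∈ A.


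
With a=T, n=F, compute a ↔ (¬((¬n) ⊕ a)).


Substitute a=T, n=F:
¬n = T
(¬n) ⊕ a = T ⊕ T = F
¬((¬n) ⊕ a) = T
a ↔ (¬((¬n) ⊕ a)) = T ↔ T = T

T


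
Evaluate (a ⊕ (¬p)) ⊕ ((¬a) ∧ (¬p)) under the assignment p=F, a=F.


Substitute p=F, a=F:
¬p = T
a ⊕ (¬p) = F ⊕ T = T
¬a = T
¬p = T
(¬a) ∧ (¬p) = T ∧ T = T
(a ⊕ (¬p)) ⊕ ((¬a) ∧ (¬p)) = T ⊕ T = F

F


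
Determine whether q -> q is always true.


Build the truth table over {q}:
q | φ
-----
F | T
T | T
Every row evaluates to true.

Yes, it is a tautology.


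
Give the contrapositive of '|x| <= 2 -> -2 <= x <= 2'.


The contrapositive of (P → Q) is (¬Q → ¬P); it is logically equivalent to the original.
Here P = '|x| <= 2' and Q = '-2 <= x <= 2'.

If not (-2 <= x <= 2), then not (|x| <= 2).


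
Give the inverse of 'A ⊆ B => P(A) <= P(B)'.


The inverse of (P → Q) is (¬P → ¬Q). It is equivalent to the converse, not to the original.
Here P = 'A ⊆ B' and Q = 'P(A) <= P(B)'.

If not (A ⊆ B), then not (P(A) <= P(B)).


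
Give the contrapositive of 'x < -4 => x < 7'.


The contrapositive of (P → Q) is (¬Q → ¬P); it is logically equivalent to the original.
Here P = 'x < -4' and Q = 'x < 7'.

If not (x < 7), then not (x < -4).


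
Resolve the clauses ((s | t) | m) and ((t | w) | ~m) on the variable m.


The clauses contain complementary literals m and ~m.
Resolution eliminates this pair and disjoins the remaining literals (merging duplicates).

((s | t) | w)


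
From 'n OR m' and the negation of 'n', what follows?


Disjunctive syllogism: from (P ∨ Q) and ¬P, infer Q.
One disjunct, 'n', is ruled out; the other must hold.

m


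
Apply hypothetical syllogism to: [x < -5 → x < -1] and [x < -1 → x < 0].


Hypothetical syllogism: from (P → Q) and (Q → R), infer (P → R).
Chain the two implications through the shared middle term 'x < -1'.

x < -5 → x < 0


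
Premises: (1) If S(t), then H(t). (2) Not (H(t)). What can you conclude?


Modus tollens: from (P → Q) and ¬Q, infer ¬P.
Q = 'H(t)' is denied; since P → Q, P must also fail.

Not (S(t)).


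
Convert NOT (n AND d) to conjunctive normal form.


Step 1: Apply De Morgan: ¬(n ∧ d) = ¬n ∨ ¬d.

(NOT n) OR (NOT d)


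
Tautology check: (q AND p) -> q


Build the truth table over {p, q}:
p | q | φ
---------
F | F | T
T | F | T
F | T | T
T | T | T
Every row evaluates to true.

Yes, it is a tautology.


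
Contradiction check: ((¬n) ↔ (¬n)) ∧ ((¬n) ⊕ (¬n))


Truth table over {n}:
n | φ
-----
F | F
T | F
Every row is false.

Yes, it is a contradiction.


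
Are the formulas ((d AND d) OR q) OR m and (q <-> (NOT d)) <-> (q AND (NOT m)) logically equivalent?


Compare truth tables:
d | m | q | φ | ψ
-----------------
F | F | F | F | T
T | F | F | T | F
F | T | F | T | T
T | T | F | T | F
F | F | T | T | T
T | F | T | T | F
F | T | T | T | F
T | T | T | T | T
They differ at row 1 (d=F, m=F, q=F): φ=F but ψ=T.

No, they are not logically equivalent.


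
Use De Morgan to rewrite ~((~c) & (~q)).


De Morgan: the negation of a conjunction is the disjunction of the negations.
Distribute ~ across &, flipping it to |, and negate each literal.

c | q


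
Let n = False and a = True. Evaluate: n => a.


Implication is false only when antecedent is true and consequent is false.
Substitute: n=False, a=True.
False => True evaluates to True.

True


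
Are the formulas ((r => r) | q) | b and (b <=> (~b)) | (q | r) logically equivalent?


Compare truth tables:
b | q | r | φ | ψ
-----------------
False | False | False | True | False
True | False | False | True | False
False | True | False | True | True
True | True | False | True | True
False | False | True | True | True
True | False | True | True | True
False | True | True | True | True
True | True | True | True | True
They differ at row 1 (b=False, q=False, r=False): φ=True but ψ=False.

No, they are not logically equivalent.


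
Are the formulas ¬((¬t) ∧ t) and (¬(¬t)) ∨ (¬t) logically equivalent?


Compare truth tables:
t | φ | ψ
---------
F | T | T
T | T | T
The columns φ and ψ agree on every row.

Yes, they are logically equivalent.


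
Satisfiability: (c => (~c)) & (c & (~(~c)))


Check all 2 assignments over {c}:
c | φ
-----
False | False
True | False
No assignment makes the formula true.

Unsatisfiable.


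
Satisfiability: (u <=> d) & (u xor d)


Check all 4 assignments over {d, u}:
d | u | φ
---------
False | False | False
True | False | False
False | True | False
True | True | False
No assignment makes the formula true.

Unsatisfiable.


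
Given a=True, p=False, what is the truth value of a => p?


Implication is false only when antecedent is true and consequent is false.
Substitute: a=True, p=False.
True => False evaluates to False.

False


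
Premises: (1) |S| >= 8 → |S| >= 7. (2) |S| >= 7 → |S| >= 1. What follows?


Hypothetical syllogism: from (P → Q) and (Q → R), infer (P → R).
Chain the two implications through the shared middle term '|S| >= 7'.

|S| >= 8 → |S| >= 1


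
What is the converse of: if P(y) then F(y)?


The converse of (P → Q) is (Q → P). It is not in general equivalent to the original.
Here P = 'P(y)' and Q = 'F(y)'.

If F(y), then P(y).


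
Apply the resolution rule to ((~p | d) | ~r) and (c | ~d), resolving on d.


The clauses contain complementary literals d and ~d.
Resolution eliminates this pair and disjoins the remaining literals (merging duplicates).

((~p | ~r) | c)


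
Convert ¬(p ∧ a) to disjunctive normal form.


Step 1: Apply De Morgan: ¬(p ∧ a) = ¬p ∨ ¬a.

(¬p) ∨ (¬a)


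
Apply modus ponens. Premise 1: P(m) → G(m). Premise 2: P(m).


Modus ponens: from (P → Q) and P, infer Q.
P = 'P(m)' is asserted, and P → Q holds, so Q follows.

G(m).


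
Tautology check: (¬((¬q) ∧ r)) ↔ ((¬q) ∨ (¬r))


Build the truth table over {q, r}:
q | r | φ
---------
F | F | T
T | F | T
F | T | F
T | T | F
Counterexample at row 3: with q=F, r=T, the formula is F.

No, it is not a tautology.


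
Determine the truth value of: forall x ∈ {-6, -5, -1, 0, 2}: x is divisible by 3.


Evaluate the predicate on each element: -6:True, -5:False, -1:False, 0:True, 2:False.
Counterexample x = -5 fails the predicate.

False


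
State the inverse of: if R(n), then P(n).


The inverse of (P → Q) is (¬P → ¬Q). It is equivalent to the converse, not to the original.
Here P = 'R(n)' and Q = 'P(n)'.

If not (R(n)), then not (P(n)).


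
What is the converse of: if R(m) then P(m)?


The converse of (P → Q) is (Q → P). It is not in general equivalent to the original.
Here P = 'R(m)' and Q = 'P(m)'.

If P(m), then R(m).


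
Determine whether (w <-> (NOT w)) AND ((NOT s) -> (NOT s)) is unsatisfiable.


Truth table over {s, w}:
s | w | φ
---------
F | F | F
T | F | F
F | T | F
T | T | F
Every row is false.

Yes, it is a contradiction.


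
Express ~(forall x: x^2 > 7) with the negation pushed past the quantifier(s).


¬(forall x: φ) = exists x: ¬φ, and ¬(exists x: φ) = forall x: ¬φ.
Apply to the universal statement.

exists x: ~(x^2 > 7)


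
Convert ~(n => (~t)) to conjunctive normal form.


Step 1: Rewrite n → (¬t) as ¬n ∨ (¬t).
Step 2: Negate: ¬(¬n ∨ (¬t)) = n ∧ ¬(¬t) (De Morgan + double negation).
Step 3: Eliminate any double negations (¬¬X = X).

n & t


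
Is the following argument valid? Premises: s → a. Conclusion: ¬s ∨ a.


This matches the form of material implication: the conclusion follows in every model of the premises.

Valid.


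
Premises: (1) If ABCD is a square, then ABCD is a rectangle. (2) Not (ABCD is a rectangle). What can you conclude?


Modus tollens: from (P → Q) and ¬Q, infer ¬P.
Q = 'ABCD is a rectangle' is denied; since P → Q, P must also fail.

Not (ABCD is a square).


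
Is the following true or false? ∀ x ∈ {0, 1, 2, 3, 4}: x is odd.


Evaluate the predicate on each element: 0:F, 1:T, 2:F, 3:T, 4:F.
Counterexample x = 0 fails the predicate.

F


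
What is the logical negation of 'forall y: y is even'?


¬(forall x: φ) = exists x: ¬φ, and ¬(exists x: φ) = forall x: ¬φ.
Apply to the universal statement.

exists y: ~(y is even)


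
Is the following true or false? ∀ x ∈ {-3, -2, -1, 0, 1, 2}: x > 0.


Evaluate the predicate on each element: -3:F, -2:F, -1:F, 0:F, 1:T, 2:T.
Counterexample x = -3 fails the predicate.

F


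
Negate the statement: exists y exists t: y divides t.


Negation flips each quantifier (∀↔∃) and negates the inner predicate.
¬(exists y exists t: φ) = forall y forall t: ¬φ.

forall y forall t: ~(y divides t)


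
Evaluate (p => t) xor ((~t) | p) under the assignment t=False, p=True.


Substitute t=False, p=True:
p => t = True => False = False
~t = True
(~t) | p = True | True = True
(p => t) xor ((~t) | p) = False xor True = True

True


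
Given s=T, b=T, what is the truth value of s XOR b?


Exclusive or is true when exactly one operand is true.
Substitute: s=T, b=T.
T XOR T evaluates to F.

F


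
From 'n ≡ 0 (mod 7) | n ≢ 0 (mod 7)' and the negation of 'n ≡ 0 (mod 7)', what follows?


Disjunctive syllogism: from (P ∨ Q) and ¬P, infer Q.
One disjunct, 'n ≡ 0 (mod 7)', is ruled out; the other must hold.

n ≢ 0 (mod 7)


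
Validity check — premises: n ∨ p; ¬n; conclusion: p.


This matches the form of disjunctive syllogism: the conclusion follows in every model of the premises.

Valid.


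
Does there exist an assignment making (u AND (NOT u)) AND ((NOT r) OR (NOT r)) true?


Check all 4 assignments over {r, u}:
r | u | φ
---------
F | F | F
T | F | F
F | T | F
T | T | F
No assignment makes the formula true.

Unsatisfiable.


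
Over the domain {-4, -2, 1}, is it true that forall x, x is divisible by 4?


Evaluate the predicate on each element: -4:True, -2:False, 1:False.
Counterexample x = -2 fails the predicate.

False


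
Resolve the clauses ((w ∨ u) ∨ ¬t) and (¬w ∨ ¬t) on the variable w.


The clauses contain complementary literals w and ¬w.
Resolution eliminates this pair and disjoins the remaining literals (merging duplicates).

(¬t ∨ u)


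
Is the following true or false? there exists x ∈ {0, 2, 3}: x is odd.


Evaluate the predicate on each element: 0:F, 2:F, 3:T.
Witness x = 3 satisfies the predicate.

T


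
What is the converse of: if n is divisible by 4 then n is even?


The converse of (P → Q) is (Q → P). It is not in general equivalent to the original.
Here P = 'n is divisible by 4' and Q = 'n is even'.

If n is even, then n is divisible by 4.


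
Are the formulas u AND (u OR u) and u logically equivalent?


Compare truth tables:
u | φ | ψ
---------
F | F | F
T | T | T
The columns φ and ψ agree on every row.

Yes, they are logically equivalent.


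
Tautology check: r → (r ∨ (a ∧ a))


Build the truth table over {a, r}:
a | r | φ
---------
F | F | T
T | F | T
F | T | T
T | T | T
Every row evaluates to true.

Yes, it is a tautology.


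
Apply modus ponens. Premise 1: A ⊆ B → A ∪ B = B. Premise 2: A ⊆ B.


Modus ponens: from (P → Q) and P, infer Q.
P = 'A ⊆ B' is asserted, and P → Q holds, so Q follows.

A ∪ B = B.


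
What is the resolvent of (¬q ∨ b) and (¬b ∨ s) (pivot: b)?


The clauses contain complementary literals b and ¬b.
Resolution eliminates this pair and disjoins the remaining literals (merging duplicates).

(¬q ∨ s)


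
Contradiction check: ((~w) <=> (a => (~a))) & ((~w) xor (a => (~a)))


Truth table over {a, w}:
a | w | φ
---------
False | False | False
True | False | False
False | True | False
True | True | False
Every row is false.

Yes, it is a contradiction.


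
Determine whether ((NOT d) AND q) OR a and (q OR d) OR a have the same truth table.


Compare truth tables:
a | d | q | φ | ψ
-----------------
F | F | F | F | F
T | F | F | T | T
F | T | F | F | T
T | T | F | T | T
F | F | T | T | T
T | F | T | T | T
F | T | T | F | T
T | T | T | T | T
They differ at row 3 (a=F, d=T, q=F): φ=F but ψ=T.

No, they are not logically equivalent.


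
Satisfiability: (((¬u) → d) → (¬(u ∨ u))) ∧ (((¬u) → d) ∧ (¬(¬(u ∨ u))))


Check all 4 assignments over {d, u}:
d | u | φ
---------
F | F | F
T | F | F
F | T | F
T | T | F
No assignment makes the formula true.

Unsatisfiable.


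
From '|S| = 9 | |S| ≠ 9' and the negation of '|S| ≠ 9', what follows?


Disjunctive syllogism: from (P ∨ Q) and ¬P, infer Q.
One disjunct, '|S| ≠ 9', is ruled out; the other must hold.

|S| = 9


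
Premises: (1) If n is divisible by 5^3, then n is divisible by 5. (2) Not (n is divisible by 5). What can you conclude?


Modus tollens: from (P → Q) and ¬Q, infer ¬P.
Q = 'n is divisible by 5' is denied; since P → Q, P must also fail.

Not (n is divisible by 5^3).


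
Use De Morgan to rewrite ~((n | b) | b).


De Morgan: the negation of a disjunction is the conjunction of the negations.
Distribute ~ across |, flipping it to &, and negate each literal.

((~n) & (~b)) & (~b)


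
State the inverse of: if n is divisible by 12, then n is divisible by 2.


The inverse of (P → Q) is (¬P → ¬Q). It is equivalent to the converse, not to the original.
Here P = 'n is divisible by 12' and Q = 'n is divisible by 2'.

If not (n is divisible by 12), then not (n is divisible by 2).


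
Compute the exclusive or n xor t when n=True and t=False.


Exclusive or is true when exactly one operand is true.
Substitute: n=True, t=False.
True xor False evaluates to True.

True


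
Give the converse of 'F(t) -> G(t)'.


The converse of (P → Q) is (Q → P). It is not in general equivalent to the original.
Here P = 'F(t)' and Q = 'G(t)'.

If G(t), then F(t).


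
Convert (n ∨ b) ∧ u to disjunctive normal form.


Step 1: Distribute ∧ over ∨: (n ∨ b) ∧ u = (n ∧ u) ∨ (b ∧ u).

(n ∧ u) ∨ (b ∧ u)


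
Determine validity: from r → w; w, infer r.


This is affirming the consequent (fallacy). There exist truth assignments where the premises are all true but the conclusion is false.

Invalid.


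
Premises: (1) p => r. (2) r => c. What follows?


Hypothetical syllogism: from (P → Q) and (Q → R), infer (P → R).
Chain the two implications through the shared middle term 'r'.

p => c


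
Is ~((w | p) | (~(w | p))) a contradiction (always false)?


Truth table over {p, w}:
p | w | φ
---------
False | False | False
True | False | False
False | True | False
True | True | False
Every row is false.

Yes, it is a contradiction.


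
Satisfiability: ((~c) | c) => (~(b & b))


Search for a satisfying assignment over {b, c}.
Try b=False, c=False: the formula evaluates to True.
A satisfying assignment exists.

Satisfiable.


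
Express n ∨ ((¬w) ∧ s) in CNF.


Step 1: Distribute ∨ over ∧: n ∨ ((¬w) ∧ s) = (n ∨ (¬w)) ∧ (n ∨ s).

(n ∨ (¬w)) ∧ (n ∨ s)


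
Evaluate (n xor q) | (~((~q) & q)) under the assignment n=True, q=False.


Substitute n=True, q=False:
n xor q = True xor False = True
~q = True
(~q) & q = True & False = False
~((~q) & q) = True
(n xor q) | (~((~q) & q)) = True | True = True

True


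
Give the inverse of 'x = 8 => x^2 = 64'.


The inverse of (P → Q) is (¬P → ¬Q). It is equivalent to the converse, not to the original.
Here P = 'x = 8' and Q = 'x^2 = 64'.

If not (x = 8), then not (x^2 = 64).


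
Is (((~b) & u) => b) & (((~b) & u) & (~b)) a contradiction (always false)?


Truth table over {b, u}:
b | u | φ
---------
False | False | False
True | False | False
False | True | False
True | True | False
Every row is false.

Yes, it is a contradiction.


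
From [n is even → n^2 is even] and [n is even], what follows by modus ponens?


Modus ponens: from (P → Q) and P, infer Q.
P = 'n is even' is asserted, and P → Q holds, so Q follows.

n^2 is even.


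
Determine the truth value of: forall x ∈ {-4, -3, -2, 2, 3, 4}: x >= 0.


Evaluate the predicate on each element: -4:False, -3:False, -2:False, 2:True, 3:True, 4:True.
Counterexample x = -4 fails the predicate.

False


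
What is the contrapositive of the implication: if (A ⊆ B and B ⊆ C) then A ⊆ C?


The contrapositive of (P → Q) is (¬Q → ¬P); it is logically equivalent to the original.
Here P = '(A ⊆ B and B ⊆ C)' and Q = 'A ⊆ C'.

If not (A ⊆ C), then not ((A ⊆ B and B ⊆ C)).


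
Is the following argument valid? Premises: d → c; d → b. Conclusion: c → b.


This is (no valid rule). There exist truth assignments where the premises are all true but the conclusion is false.

Invalid.


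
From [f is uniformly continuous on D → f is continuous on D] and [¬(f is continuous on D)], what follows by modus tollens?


Modus tollens: from (P → Q) and ¬Q, infer ¬P.
Q = 'f is continuous on D' is denied; since P → Q, P must also fail.

Not (f is uniformly continuous on D).


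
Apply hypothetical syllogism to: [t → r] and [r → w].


Hypothetical syllogism: from (P → Q) and (Q → R), infer (P → R).
Chain the two implications through the shared middle term 'r'.

t → w


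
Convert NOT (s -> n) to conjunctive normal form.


Step 1: Rewrite s → n as ¬s ∨ n.
Step 2: Negate: ¬(¬s ∨ n) = s ∧ ¬n (De Morgan + double negation).

s AND (NOT n)


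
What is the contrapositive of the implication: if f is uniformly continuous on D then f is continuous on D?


The contrapositive of (P → Q) is (¬Q → ¬P); it is logically equivalent to the original.
Here P = 'f is uniformly continuous on D' and Q = 'f is continuous on D'.

If not (f is continuous on D), then not (f is uniformly continuous on D).


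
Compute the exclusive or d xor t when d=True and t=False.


Exclusive or is true when exactly one operand is true.
Substitute: d=True, t=False.
True xor False evaluates to True.

True


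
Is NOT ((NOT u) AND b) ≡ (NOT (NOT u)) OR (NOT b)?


Compare truth tables:
b | u | φ | ψ
-------------
F | F | T | T
T | F | F | F
F | T | T | T
T | T | T | T
The columns φ and ψ agree on every row.

Yes, they are logically equivalent.


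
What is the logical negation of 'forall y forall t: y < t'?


Negation flips each quantifier (∀↔∃) and negates the inner predicate.
¬(forall y forall t: φ) = exists y exists t: ¬φ.

exists y exists t: ~(y < t)


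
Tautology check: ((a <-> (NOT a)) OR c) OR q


Build the truth table over {a, c, q}:
a | c | q | φ
-------------
F | F | F | F
T | F | F | F
F | T | F | T
T | T | F | T
F | F | T | T
T | F | T | T
F | T | T | T
T | T | T | T
Counterexample at row 1: with a=F, c=F, q=F, the formula is F.

No, it is not a tautology.


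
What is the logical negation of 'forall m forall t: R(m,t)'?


Negation flips each quantifier (∀↔∃) and negates the inner predicate.
¬(forall m forall t: φ) = exists m exists t: ¬φ.

exists m exists t: ~(R(m,t))


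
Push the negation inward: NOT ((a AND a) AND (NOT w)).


De Morgan: the negation of a conjunction is the disjunction of the negations.
Distribute NOT across AND, flipping it to OR, and negate each literal.

((NOT a) OR (NOT a)) OR w


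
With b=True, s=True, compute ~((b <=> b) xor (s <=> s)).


Substitute b=True, s=True:
b <=> b = True <=> True = True
s <=> s = True <=> True = True
(b <=> b) xor (s <=> s) = True xor True = False
~((b <=> b) xor (s <=> s)) = True

True


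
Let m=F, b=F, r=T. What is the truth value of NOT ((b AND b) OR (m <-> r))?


Substitute m=F, b=F, r=T:
b AND b = F AND F = F
m <-> r = F <-> T = F
(b AND b) OR (m <-> r) = F OR F = F
NOT ((b AND b) OR (m <-> r)) = T

T


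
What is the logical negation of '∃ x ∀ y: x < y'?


Negation flips each quantifier (∀↔∃) and negates the inner predicate.
¬(∃ x ∀ y: φ) = ∀ x ∃ y: ¬φ.

∀ x ∃ y: ¬(x < y)


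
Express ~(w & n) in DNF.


Step 1: Apply De Morgan: ¬(w ∧ n) = ¬w ∨ ¬n.

(~w) | (~n)


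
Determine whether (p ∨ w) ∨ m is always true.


Build the truth table over {m, p, w}:
m | p | w | φ
-------------
F | F | F | F
T | F | F | T
F | T | F | T
T | T | F | T
F | F | T | T
T | F | T | T
F | T | T | T
T | T | T | T
Counterexample at row 1: with m=F, p=F, w=F, the formula is F.

No, it is not a tautology.


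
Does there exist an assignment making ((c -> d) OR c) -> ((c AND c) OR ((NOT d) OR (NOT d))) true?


Search for a satisfying assignment over {c, d}.
Try c=F, d=F: the formula evaluates to T.
A satisfying assignment exists.

Satisfiable.


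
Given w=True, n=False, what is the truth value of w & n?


Conjunction is true only when both operands are true.
Substitute: w=True, n=False.
True & False evaluates to False.

False


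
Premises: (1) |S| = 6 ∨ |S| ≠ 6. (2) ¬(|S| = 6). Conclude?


Disjunctive syllogism: from (P ∨ Q) and ¬P, infer Q.
One disjunct, '|S| = 6', is ruled out; the other must hold.

|S| ≠ 6


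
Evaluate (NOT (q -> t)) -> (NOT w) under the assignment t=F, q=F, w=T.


Substitute t=F, q=F, w=T:
q -> t = F -> F = T
NOT (q -> t) = F
NOT w = F
(NOT (q -> t)) -> (NOT w) = F -> F = T

T


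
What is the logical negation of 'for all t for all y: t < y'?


Negation flips each quantifier (∀↔∃) and negates the inner predicate.
¬(for all t for all y: φ) = there exists t there exists y: ¬φ.

there exists t there exists y: NOT(t < y)


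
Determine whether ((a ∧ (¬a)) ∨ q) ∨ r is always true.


Build the truth table over {a, q, r}:
a | q | r | φ
-------------
F | F | F | F
T | F | F | F
F | T | F | T
T | T | F | T
F | F | T | T
T | F | T | T
F | T | T | T
T | T | T | T
Counterexample at row 1: with a=F, q=F, r=F, the formula is F.

No, it is not a tautology.


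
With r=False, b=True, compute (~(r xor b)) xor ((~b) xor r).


Substitute r=False, b=True:
r xor b = False xor True = True
~(r xor b) = False
~b = False
(~b) xor r = False xor False = False
(~(r xor b)) xor ((~b) xor r) = False xor False = False

False


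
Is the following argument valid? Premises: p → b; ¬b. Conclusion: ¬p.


This matches the form of modus tollens: the conclusion follows in every model of the premises.

Valid.


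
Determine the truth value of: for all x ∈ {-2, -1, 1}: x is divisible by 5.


Evaluate the predicate on each element: -2:F, -1:F, 1:F.
Counterexample x = -2 fails the predicate.

F


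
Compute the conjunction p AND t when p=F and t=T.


Conjunction is true only when both operands are true.
Substitute: p=F, t=T.
F AND T evaluates to F.

F


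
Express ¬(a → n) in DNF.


Step 1: Rewrite implication then negate: ¬(¬a ∨ n) = a ∧ ¬n.

a ∧ (¬n)


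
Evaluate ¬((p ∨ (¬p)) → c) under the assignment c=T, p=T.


Substitute c=T, p=T:
¬p = F
p ∨ (¬p) = T ∨ F = T
(p ∨ (¬p)) → c = T → T = T
¬((p ∨ (¬p)) → c) = F

F


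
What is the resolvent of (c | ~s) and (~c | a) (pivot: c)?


The clauses contain complementary literals c and ~c.
Resolution eliminates this pair and disjoins the remaining literals (merging duplicates).

(~s | a)


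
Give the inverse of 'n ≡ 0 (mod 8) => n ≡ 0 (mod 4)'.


The inverse of (P → Q) is (¬P → ¬Q). It is equivalent to the converse, not to the original.
Here P = 'n ≡ 0 (mod 8)' and Q = 'n ≡ 0 (mod 4)'.

If not (n ≡ 0 (mod 8)), then not (n ≡ 0 (mod 4)).
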